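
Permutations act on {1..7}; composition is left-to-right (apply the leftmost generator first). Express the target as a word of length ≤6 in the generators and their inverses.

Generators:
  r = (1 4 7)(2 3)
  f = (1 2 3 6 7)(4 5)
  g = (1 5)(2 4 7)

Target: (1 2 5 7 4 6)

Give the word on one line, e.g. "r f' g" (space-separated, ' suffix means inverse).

  after r': (1 7 4)(2 3)
  after f': (1 6 3)(4 7 5)
  after f': (1 3 7 4 6 2)
  after g: (1 3 2 5)(4 6)
  after r': (1 2 5 7 4 6)

r' f' f' g r'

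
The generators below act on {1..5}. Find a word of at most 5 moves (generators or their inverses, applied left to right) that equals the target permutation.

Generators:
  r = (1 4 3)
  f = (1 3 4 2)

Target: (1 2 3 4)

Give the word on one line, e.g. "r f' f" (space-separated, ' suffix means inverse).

  after f: (1 3 4 2)
  after f: (1 4)(2 3)
  after r': (2 4 3)
  after f': (1 2 3 4)

f f r' f'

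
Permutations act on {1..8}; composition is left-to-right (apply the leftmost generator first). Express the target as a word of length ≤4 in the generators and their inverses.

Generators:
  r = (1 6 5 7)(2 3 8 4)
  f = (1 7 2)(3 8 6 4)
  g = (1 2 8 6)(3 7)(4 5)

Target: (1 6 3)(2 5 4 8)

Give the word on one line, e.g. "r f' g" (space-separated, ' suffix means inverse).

  after r': (1 7 5 6)(2 4 8 3)
  after f': (2 6)(3 7 5 8 4)
  after r: (1 6 3)(2 5 4 8)

r' f' r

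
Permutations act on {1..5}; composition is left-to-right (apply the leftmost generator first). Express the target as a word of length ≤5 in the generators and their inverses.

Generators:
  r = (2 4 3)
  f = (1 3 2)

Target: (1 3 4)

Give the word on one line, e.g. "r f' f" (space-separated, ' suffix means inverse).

  after f: (1 3 2)
  after f: (1 2 3)
  after r': (1 3)(2 4)
  after f: (1 2 4)
  after r': (1 3 4)

f f r' f r'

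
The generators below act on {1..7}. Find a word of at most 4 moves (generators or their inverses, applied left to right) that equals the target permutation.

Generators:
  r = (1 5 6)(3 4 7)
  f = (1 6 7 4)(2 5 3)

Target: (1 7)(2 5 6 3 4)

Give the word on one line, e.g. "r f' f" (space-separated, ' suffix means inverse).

  after r': (1 6 5)(3 7 4)
  after f: (1 7)(2 5 6 3 4)

r' f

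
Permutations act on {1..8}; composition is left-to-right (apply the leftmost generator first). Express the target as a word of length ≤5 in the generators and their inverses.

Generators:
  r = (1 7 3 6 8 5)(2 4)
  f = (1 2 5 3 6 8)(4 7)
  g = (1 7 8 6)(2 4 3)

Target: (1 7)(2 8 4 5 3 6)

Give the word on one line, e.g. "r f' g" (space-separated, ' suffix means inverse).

f r f'

  after f: (1 2 5 3 6 8)(4 7)
  after r: (1 4 3 8 7 2)(5 6)
  after f': (1 7)(2 8 4 5 3 6)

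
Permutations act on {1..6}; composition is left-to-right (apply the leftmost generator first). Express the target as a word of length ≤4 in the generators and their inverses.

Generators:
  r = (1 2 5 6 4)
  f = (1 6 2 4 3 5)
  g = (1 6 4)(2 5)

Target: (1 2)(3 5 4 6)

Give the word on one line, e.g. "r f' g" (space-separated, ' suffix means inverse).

  after g: (1 6 4)(2 5)
  after f: (1 2)(3 5 4 6)

g f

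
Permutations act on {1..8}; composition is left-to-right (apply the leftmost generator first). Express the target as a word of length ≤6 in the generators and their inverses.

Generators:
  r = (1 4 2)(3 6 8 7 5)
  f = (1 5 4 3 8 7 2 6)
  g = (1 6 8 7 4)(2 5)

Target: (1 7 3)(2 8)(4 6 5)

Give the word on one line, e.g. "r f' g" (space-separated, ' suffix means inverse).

  after r': (1 2 4)(3 5 7 8 6)
  after f: (1 6 8)(2 3 4 5)
  after r: (1 8 4 3 2 6 7 5)
  after r: (1 7 3)(2 8)(4 6 5)

r' f r r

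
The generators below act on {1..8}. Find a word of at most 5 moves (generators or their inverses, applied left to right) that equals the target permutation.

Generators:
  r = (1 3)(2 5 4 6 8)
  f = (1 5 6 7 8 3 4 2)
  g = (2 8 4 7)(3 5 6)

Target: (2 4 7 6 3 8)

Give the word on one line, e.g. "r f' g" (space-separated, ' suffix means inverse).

  after g: (2 8 4 7)(3 5 6)
  after r': (1 3 2 6)(4 7 8 5)
  after r': (2 4 7 6 3 8)

g r' r'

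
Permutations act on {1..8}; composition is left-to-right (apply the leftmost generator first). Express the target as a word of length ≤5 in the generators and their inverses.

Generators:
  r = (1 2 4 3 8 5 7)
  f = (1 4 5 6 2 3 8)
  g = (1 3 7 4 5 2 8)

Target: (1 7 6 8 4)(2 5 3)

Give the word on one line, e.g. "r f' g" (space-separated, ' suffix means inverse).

f' r r f'

  after f': (1 8 3 2 6 5 4)
  after r: (1 5 3 4 2 6 7)
  after r: (1 7 2 6)(5 8)
  after f': (1 7 6 8 4)(2 5 3)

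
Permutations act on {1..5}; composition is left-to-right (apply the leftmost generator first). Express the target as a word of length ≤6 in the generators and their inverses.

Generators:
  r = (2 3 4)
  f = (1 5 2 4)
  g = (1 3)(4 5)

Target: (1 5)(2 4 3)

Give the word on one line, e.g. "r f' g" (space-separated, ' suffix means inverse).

f f g' f' r

  after f: (1 5 2 4)
  after f: (1 2)(4 5)
  after g': (1 2 3)
  after f': (1 5)(2 3 4)
  after r: (1 5)(2 4 3)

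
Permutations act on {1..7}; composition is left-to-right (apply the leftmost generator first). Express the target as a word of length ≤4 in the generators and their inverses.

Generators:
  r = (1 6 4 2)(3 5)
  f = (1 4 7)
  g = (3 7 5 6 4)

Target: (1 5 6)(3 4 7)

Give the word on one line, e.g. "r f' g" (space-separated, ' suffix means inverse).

  after f': (1 7 4)
  after g: (1 5 6 4)(3 7)
  after f': (1 5 6)(3 4 7)

f' g f'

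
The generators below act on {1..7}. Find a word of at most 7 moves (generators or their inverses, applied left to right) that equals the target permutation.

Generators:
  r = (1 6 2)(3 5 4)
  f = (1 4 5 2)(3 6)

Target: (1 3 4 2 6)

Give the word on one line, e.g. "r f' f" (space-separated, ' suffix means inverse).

  after f: (1 4 5 2)(3 6)
  after r': (1 5 6 4 3)
  after r': (1 3 2 6 5)
  after f': (1 6 4)(2 3 5)
  after f': (1 3 4 2 6)

f r' r' f' f'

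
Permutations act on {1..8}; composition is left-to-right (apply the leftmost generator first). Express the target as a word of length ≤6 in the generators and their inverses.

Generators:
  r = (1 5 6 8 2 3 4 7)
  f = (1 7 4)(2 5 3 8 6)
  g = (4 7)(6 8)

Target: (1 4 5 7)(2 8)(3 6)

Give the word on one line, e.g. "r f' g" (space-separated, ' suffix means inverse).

  after f: (1 7 4)(2 5 3 8 6)
  after g: (1 4)(2 5 3 6)
  after r: (1 7)(2 6 3 8)(4 5)
  after g': (1 4 5 7)(2 8)(3 6)

f g r g'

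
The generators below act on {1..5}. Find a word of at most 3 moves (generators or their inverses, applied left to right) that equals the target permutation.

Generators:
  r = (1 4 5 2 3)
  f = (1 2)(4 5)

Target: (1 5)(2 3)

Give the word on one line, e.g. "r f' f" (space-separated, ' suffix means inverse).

f' r'

  after f': (1 2)(4 5)
  after r': (1 5)(2 3)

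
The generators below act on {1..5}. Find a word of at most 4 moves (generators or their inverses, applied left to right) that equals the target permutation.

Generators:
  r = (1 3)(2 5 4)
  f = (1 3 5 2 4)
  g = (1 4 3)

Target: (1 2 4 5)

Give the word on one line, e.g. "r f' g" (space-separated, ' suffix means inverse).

f' r

  after f': (1 4 2 5 3)
  after r: (1 2 4 5)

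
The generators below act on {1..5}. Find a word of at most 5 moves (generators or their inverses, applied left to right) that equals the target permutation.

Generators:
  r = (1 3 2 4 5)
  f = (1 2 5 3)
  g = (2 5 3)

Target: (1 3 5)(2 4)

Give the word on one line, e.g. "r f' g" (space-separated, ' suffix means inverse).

  after r: (1 3 2 4 5)
  after r: (1 2 5 3 4)
  after f': (3 4)
  after r: (1 3 5)(2 4)

r r f' r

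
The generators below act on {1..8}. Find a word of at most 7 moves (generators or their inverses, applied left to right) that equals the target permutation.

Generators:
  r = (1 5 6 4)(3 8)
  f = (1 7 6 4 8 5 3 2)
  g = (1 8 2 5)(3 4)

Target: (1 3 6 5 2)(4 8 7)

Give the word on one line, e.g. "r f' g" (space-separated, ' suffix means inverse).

r g' f g' f

  after r: (1 5 6 4)(3 8)
  after g': (1 2 8 4 5 6 3)
  after f: (2 5 4 3 7 6)
  after g': (1 5 3 7 6 8)
  after f: (1 3 6 5 2)(4 8 7)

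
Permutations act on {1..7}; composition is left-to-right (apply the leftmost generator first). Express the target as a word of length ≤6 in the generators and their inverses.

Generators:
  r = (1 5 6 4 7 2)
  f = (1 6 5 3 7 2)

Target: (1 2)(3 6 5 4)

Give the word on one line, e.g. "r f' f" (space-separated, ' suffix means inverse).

  after r: (1 5 6 4 7 2)
  after r: (1 6 7)(2 5 4)
  after f': (2 6 3 5 4 7)
  after f': (1 2)(3 6 5 4)

r r f' f'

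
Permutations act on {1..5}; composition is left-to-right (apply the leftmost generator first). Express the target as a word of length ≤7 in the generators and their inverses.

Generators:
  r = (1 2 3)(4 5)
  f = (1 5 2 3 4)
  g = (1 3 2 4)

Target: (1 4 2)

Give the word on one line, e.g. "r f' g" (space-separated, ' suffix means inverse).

  after r': (1 3 2)(4 5)
  after g: (1 2 3 4 5)
  after r': (3 5)
  after f: (1 5 4)(2 3)
  after r: (1 4 2)

r' g r' f r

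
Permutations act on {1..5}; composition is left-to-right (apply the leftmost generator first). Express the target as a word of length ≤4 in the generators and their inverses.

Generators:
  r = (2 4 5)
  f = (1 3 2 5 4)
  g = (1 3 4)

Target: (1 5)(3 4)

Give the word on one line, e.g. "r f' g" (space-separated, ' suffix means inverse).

f f r'

  after f: (1 3 2 5 4)
  after f: (1 2 4 3 5)
  after r': (1 5)(3 4)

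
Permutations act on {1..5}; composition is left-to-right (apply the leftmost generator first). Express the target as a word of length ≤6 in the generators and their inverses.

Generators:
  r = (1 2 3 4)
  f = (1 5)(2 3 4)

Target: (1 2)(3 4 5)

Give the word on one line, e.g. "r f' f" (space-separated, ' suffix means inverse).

r f r f' f'

  after r: (1 2 3 4)
  after f: (1 3 2 4 5)
  after r: (1 4 5 2)
  after f': (1 3 2 5 4)
  after f': (1 2)(3 4 5)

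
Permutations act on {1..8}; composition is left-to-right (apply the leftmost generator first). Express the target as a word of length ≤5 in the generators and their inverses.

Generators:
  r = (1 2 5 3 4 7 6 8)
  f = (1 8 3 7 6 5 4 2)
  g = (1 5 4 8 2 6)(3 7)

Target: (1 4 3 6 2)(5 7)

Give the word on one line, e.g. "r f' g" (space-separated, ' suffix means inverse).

  after f': (1 2 4 5 6 7 3 8)
  after f': (1 4 6 3)(2 5 7 8)
  after f': (1 5 3 2 6 8 4 7)
  after g: (1 4 3 6 2)(5 7)

f' f' f' g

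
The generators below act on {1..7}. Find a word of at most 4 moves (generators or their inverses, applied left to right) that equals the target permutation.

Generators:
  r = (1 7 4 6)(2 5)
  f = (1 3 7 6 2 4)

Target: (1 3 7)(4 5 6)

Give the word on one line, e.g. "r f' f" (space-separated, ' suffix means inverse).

  after f': (1 4 2 6 7 3)
  after r': (1 7 3 6)(2 4 5)
  after f': (1 3 7)(4 5 6)

f' r' f'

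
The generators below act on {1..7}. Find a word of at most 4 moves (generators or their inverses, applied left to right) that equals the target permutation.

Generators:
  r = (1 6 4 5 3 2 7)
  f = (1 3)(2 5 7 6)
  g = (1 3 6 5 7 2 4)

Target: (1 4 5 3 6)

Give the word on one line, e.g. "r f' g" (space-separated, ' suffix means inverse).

r' r' f r'

  after r': (1 7 2 3 5 4 6)
  after r': (1 2 5 6 7 3 4)
  after f: (1 5 2 7)(3 4)
  after r': (1 4 5 3 6)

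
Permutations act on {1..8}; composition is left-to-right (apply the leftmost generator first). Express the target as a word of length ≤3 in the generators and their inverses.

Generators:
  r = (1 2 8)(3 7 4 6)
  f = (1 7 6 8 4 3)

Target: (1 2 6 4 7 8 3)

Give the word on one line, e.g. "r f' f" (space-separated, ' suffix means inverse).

r f'

  after r: (1 2 8)(3 7 4 6)
  after f': (1 2 6 4 7 8 3)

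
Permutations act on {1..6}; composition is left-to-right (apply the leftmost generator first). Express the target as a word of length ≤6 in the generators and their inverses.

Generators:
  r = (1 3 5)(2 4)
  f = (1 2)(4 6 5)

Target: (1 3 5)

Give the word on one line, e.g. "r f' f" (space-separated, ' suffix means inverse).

  after r: (1 3 5)(2 4)
  after r: (1 5 3)
  after r: (2 4)
  after r: (1 3 5)

r r r r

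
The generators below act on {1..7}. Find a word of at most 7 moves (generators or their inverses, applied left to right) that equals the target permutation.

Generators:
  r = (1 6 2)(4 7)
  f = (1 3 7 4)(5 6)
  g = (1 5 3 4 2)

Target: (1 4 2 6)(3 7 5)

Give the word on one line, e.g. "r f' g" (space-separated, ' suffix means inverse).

  after r: (1 6 2)(4 7)
  after g: (1 6)(2 5 3 4 7)
  after f': (1 5)(2 6 4 3 7)
  after g: (1 3 7)(2 6)
  after g: (1 4 2 6)(3 7 5)

r g f' g g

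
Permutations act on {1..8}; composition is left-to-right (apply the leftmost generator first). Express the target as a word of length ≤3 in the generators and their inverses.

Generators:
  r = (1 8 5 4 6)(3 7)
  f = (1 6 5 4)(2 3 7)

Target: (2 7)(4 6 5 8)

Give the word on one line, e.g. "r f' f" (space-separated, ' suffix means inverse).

  after r': (1 6 4 5 8)(3 7)
  after f': (2 7)(4 6 5 8)

r' f'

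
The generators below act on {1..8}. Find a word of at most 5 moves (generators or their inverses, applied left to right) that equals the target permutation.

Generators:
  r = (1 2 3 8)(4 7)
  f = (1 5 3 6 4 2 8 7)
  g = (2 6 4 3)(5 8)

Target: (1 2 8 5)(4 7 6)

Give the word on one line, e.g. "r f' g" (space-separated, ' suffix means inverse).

g g r' f'

  after g: (2 6 4 3)(5 8)
  after g: (2 4)(3 6)
  after r': (1 8 3 6 2 7 4)
  after f': (1 2 8 5)(4 7 6)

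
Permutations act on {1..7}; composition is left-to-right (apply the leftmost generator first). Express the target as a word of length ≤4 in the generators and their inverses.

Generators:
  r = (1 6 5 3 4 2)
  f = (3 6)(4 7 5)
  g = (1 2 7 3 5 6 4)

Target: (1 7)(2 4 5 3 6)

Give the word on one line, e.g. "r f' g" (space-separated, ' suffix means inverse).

f' r f g'

  after f': (3 6)(4 5 7)
  after r: (1 6 4 3 5 7 2)
  after f: (1 3 4 6 7 2)
  after g': (1 7)(2 4 5 3 6)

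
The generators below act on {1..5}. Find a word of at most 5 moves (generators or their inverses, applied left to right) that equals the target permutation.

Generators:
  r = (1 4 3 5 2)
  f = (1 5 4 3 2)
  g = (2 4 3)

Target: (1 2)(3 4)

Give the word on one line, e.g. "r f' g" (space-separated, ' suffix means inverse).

f r' f

  after f: (1 5 4 3 2)
  after r': (1 3 5)
  after f: (1 2)(3 4)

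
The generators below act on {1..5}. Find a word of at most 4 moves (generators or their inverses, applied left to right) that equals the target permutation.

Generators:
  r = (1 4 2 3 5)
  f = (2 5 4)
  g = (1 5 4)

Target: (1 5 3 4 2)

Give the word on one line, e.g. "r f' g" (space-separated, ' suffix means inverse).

  after g: (1 5 4)
  after f: (1 4)(2 5)
  after r: (1 2)(3 5)
  after f: (1 5 3 4 2)

g f r f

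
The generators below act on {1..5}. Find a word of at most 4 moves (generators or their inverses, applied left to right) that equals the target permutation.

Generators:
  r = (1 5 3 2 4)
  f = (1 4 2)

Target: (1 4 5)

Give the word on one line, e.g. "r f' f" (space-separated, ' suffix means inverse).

  after r': (1 4 2 3 5)
  after f': (2 3 5)
  after f': (1 2 3 5 4)
  after r: (1 4 5)

r' f' f' r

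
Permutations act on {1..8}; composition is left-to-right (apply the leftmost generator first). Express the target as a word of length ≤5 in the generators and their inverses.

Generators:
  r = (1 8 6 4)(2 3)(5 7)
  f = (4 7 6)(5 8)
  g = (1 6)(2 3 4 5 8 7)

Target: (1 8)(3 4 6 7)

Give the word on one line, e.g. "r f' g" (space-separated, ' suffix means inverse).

f' f' r g' f'

  after f': (4 6 7)(5 8)
  after f': (4 7 6)
  after r: (1 8 6)(2 3)(4 5 7)
  after g': (1 5 8)(3 7)
  after f': (1 8)(3 4 6 7)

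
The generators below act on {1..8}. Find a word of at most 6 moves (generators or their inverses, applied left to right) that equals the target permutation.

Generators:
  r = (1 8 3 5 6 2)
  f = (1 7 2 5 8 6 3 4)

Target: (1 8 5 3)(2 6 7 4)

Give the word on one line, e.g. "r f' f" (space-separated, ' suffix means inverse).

r' f' f' r

  after r': (1 2 6 5 3 8)
  after f': (1 7)(2 8 4 3 5 6)
  after f': (2 5 8 3)(4 6 7)
  after r: (1 8 5 3)(2 6 7 4)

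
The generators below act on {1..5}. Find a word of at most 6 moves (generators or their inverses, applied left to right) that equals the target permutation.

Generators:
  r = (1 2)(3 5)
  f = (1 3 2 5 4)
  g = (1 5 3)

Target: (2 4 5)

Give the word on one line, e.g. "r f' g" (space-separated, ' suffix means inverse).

f r' r' f r

  after f: (1 3 2 5 4)
  after r': (1 5 4 2 3)
  after r': (1 3 2 5 4)
  after f: (1 2 4 3 5)
  after r: (2 4 5)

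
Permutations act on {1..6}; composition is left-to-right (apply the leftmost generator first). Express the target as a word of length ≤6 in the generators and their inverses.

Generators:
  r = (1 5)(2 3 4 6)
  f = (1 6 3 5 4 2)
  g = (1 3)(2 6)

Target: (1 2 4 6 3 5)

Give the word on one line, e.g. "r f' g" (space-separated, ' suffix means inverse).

  after g: (1 3)(2 6)
  after f: (1 5 4 2 3 6)
  after f: (1 4)(2 5)
  after f: (1 2 4 6 3 5)

g f f f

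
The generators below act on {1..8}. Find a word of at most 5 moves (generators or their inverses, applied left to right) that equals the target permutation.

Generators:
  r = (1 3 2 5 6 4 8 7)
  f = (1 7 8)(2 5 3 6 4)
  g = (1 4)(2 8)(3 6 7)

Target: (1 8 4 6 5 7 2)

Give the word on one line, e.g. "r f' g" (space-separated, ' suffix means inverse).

f r g r

  after f: (1 7 8)(2 5 3 6 4)
  after r: (2 6 8 3 4 5)
  after g: (1 4 5 8 6 2 7 3)
  after r: (1 8 4 6 5 7 2)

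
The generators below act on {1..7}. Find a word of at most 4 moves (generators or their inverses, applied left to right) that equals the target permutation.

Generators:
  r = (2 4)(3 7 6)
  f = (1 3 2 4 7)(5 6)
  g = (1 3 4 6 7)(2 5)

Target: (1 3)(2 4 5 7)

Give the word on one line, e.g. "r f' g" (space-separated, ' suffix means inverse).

  after r': (2 4)(3 6 7)
  after g': (1 7)(2 3 4 5)
  after f: (3 7)(4 6 5)
  after f: (1 3)(2 4 5 7)

r' g' f f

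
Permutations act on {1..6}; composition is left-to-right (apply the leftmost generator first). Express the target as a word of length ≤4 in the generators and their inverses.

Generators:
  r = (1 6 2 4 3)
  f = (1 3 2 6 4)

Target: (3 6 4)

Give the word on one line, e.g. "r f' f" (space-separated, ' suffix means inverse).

  after f: (1 3 2 6 4)
  after f: (1 2 4 3 6)
  after r: (1 4)(2 3)
  after f: (3 6 4)

f f r f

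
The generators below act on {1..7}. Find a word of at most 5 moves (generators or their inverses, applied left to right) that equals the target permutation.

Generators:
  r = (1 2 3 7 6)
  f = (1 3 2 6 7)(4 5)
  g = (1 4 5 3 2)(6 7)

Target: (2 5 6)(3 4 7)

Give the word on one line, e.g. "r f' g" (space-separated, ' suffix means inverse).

  after g': (1 2 3 5 4)(6 7)
  after g': (1 3 4 2 5)
  after f: (1 2 4 6 7)(3 5)
  after r: (1 3 5 7 2 4)
  after f': (2 5 6)(3 4 7)

g' g' f r f'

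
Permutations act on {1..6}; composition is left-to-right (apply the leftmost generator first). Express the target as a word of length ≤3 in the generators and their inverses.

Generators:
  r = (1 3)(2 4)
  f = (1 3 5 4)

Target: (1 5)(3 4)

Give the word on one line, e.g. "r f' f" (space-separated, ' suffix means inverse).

f f

  after f: (1 3 5 4)
  after f: (1 5)(3 4)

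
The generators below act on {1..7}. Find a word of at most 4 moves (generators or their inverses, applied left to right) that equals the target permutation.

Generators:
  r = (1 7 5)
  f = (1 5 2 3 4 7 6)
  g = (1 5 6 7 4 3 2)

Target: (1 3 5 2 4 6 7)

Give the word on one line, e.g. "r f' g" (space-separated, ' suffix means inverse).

  after g': (1 2 3 4 7 6 5)
  after g': (1 3 7 5 2 4 6)
  after r': (1 3)(2 4 6 5)
  after r': (1 3 5 2 4 6 7)

g' g' r' r'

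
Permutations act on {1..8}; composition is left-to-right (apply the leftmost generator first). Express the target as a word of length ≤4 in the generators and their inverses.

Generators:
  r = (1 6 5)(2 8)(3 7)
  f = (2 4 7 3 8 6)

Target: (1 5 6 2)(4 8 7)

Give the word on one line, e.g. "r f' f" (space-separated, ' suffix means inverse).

f' r'

  after f': (2 6 8 3 7 4)
  after r': (1 5 6 2)(4 8 7)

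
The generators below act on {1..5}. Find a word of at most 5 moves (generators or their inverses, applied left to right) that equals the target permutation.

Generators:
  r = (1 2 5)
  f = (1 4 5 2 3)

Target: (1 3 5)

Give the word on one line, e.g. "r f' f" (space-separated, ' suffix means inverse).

f r' f' f' r'

  after f: (1 4 5 2 3)
  after r': (1 4 2 3 5)
  after f': (3 4 5)
  after f': (1 3)(2 5)
  after r': (1 3 5)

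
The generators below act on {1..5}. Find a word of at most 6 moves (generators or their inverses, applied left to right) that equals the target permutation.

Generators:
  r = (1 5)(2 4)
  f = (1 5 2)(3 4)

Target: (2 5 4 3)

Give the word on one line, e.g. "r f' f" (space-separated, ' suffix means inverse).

f r' r' r'

  after f: (1 5 2)(3 4)
  after r': (2 5 4 3)
  after r': (1 5 2)(3 4)
  after r': (2 5 4 3)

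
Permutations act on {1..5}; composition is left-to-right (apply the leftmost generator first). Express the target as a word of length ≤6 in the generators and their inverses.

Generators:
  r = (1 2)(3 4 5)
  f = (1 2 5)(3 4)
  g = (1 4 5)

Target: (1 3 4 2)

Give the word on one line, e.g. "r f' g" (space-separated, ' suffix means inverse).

g f' r' g' f'

  after g: (1 4 5)
  after f': (1 3 4 2)
  after r': (1 5 4)
  after g': (1 4 5)
  after f': (1 3 4 2)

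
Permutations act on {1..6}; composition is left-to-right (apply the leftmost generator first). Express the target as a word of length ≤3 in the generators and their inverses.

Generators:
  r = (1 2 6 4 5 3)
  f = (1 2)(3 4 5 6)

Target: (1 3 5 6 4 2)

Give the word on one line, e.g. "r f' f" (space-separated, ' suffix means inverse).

f' r f

  after f': (1 2)(3 6 5 4)
  after r: (1 6 3 4)
  after f: (1 3 5 6 4 2)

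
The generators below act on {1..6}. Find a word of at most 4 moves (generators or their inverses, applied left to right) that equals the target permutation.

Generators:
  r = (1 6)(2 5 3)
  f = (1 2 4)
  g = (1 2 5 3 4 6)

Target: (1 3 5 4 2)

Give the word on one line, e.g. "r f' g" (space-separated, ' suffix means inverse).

r' g' r' g'

  after r': (1 6)(2 3 5)
  after g': (1 4 3 2 5)
  after r': (1 4 5 6)
  after g': (1 3 5 4 2)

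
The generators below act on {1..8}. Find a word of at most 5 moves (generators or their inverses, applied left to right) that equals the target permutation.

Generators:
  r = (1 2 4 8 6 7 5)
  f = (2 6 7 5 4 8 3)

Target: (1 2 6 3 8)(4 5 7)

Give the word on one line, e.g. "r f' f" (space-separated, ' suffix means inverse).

  after f': (2 3 8 4 5 7 6)
  after f': (2 8 5 6 3 4 7)
  after r: (1 2 6 3 8)(4 5 7)

f' f' r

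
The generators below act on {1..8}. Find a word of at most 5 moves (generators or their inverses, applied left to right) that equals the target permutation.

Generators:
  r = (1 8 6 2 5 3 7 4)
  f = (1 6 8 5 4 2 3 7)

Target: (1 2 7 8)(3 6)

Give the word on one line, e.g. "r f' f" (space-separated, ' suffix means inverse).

  after r: (1 8 6 2 5 3 7 4)
  after f: (1 5 7 2 4 6 3)
  after r: (1 3 8 6 7 5 4 2)
  after f': (1 2 7 8)(3 6)

r f r f'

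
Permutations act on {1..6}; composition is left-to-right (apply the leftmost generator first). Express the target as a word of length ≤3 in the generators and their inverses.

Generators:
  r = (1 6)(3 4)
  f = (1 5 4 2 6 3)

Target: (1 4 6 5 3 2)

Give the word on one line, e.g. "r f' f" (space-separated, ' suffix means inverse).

r' f r

  after r': (1 6)(3 4)
  after f: (1 3 2 6 5 4)
  after r: (1 4 6 5 3 2)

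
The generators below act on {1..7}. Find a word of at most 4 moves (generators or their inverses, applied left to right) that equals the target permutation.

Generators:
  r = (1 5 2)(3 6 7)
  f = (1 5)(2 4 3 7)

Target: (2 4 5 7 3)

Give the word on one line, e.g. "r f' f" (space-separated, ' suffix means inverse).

r f' r f

  after r: (1 5 2)(3 6 7)
  after f': (2 5 7 4)(3 6)
  after r: (1 5 3 7 4)
  after f: (2 4 5 7 3)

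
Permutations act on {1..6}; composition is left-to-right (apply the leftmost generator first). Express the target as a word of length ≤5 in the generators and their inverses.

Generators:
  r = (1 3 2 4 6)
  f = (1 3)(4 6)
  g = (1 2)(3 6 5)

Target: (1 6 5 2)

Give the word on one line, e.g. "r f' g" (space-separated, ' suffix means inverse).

g r f'

  after g: (1 2)(3 6 5)
  after r: (1 4 6 5 2 3)
  after f': (1 6 5 2)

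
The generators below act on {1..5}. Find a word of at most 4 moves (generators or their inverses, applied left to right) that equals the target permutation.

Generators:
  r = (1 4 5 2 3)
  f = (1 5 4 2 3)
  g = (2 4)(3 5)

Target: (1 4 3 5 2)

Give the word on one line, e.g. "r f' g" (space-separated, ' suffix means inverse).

  after f: (1 5 4 2 3)
  after f: (1 4 3 5 2)

f f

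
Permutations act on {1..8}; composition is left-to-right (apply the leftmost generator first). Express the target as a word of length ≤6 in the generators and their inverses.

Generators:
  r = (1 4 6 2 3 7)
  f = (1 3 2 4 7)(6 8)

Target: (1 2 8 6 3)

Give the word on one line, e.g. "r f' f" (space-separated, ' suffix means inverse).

  after r': (1 7 3 2 6 4)
  after f: (2 8 6 7)(3 4)
  after f: (1 3 7 4 2 6)
  after f: (1 2 8 6 3)

r' f f f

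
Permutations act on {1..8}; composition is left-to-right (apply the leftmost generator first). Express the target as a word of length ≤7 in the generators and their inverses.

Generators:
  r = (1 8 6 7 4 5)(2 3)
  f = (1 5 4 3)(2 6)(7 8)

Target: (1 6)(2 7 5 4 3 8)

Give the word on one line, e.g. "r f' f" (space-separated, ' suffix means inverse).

  after f: (1 5 4 3)(2 6)(7 8)
  after f: (1 4)(3 5)
  after f: (1 3 4 5)(2 6)(7 8)
  after r': (1 2 8 6 3 7)
  after f: (1 6)(2 7 5 4 3 8)

f f f r' f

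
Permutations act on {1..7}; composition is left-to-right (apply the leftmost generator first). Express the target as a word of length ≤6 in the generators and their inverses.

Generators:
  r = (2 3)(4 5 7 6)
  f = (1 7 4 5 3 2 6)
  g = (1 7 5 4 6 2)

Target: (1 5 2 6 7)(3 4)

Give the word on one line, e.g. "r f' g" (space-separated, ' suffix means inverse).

  after r: (2 3)(4 5 7 6)
  after g: (1 7 2 3)
  after f: (1 4 5 3 7 6)
  after f: (1 5 2 6 7)(3 4)

r g f f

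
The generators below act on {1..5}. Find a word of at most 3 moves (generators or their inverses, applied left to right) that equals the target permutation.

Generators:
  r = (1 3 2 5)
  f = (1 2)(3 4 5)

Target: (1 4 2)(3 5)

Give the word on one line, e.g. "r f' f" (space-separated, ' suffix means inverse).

  after r: (1 3 2 5)
  after f: (1 4 5 2 3)
  after r': (1 4 2)(3 5)

r f r'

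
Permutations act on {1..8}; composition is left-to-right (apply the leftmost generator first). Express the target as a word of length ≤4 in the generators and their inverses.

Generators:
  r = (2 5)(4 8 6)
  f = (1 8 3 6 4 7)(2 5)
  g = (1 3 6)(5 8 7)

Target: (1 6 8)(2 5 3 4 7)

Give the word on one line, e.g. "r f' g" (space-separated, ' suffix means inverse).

  after g: (1 3 6)(5 8 7)
  after f: (1 6 8)(2 5 3 4 7)

g f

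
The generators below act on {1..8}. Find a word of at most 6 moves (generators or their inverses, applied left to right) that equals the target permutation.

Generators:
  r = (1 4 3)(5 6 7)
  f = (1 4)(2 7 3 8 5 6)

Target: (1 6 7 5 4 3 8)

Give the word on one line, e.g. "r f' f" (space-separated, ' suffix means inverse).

  after f': (1 4)(2 6 5 8 3 7)
  after r': (2 5 8 4 3 6 7)
  after r': (1 3 5 8)(2 7)
  after f': (1 7 6 5 3 8 4)
  after r': (1 6 7 5 4 3 8)

f' r' r' f' r'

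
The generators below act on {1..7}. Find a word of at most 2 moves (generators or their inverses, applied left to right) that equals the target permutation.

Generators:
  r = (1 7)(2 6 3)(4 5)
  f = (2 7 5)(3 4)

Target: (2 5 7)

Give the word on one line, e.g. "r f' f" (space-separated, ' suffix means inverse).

f f

  after f: (2 7 5)(3 4)
  after f: (2 5 7)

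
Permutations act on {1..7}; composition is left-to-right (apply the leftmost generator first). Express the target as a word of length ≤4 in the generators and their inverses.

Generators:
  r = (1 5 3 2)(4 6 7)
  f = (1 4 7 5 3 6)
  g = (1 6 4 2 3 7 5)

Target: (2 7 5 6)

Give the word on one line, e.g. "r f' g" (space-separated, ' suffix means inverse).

g' r'

  after g': (1 5 7 3 2 4 6)
  after r': (2 7 5 6)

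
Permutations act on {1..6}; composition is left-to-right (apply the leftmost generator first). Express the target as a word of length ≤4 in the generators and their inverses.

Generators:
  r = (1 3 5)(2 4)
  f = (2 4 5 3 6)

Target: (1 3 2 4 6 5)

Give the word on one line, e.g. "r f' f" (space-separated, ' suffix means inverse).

  after f: (2 4 5 3 6)
  after r': (1 5)(3 6 4)
  after f: (1 3 2 4 6 5)

f r' f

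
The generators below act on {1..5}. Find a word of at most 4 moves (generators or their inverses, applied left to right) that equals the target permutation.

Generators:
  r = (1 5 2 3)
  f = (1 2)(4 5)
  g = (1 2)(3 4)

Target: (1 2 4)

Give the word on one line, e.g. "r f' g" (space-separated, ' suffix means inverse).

  after r: (1 5 2 3)
  after f: (1 4 5)(2 3)
  after g: (1 3)(2 4 5)
  after r': (1 2 4)

r f g r'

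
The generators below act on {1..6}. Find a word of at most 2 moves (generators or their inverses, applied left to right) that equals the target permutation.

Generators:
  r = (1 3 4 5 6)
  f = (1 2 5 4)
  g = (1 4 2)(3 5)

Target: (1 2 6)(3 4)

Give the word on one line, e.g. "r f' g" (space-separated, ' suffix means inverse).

f r

  after f: (1 2 5 4)
  after r: (1 2 6)(3 4)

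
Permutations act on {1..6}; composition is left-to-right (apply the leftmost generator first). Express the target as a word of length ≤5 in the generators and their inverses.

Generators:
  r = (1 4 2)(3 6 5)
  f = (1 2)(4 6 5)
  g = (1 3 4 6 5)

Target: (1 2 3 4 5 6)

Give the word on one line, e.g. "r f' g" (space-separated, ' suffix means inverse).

  after g': (1 5 6 4 3)
  after r: (1 3 4 6 2)
  after r: (1 6)(2 4 5 3)
  after f': (1 4 6 2 5 3)
  after r: (1 2 3 4 5 6)

g' r r f' r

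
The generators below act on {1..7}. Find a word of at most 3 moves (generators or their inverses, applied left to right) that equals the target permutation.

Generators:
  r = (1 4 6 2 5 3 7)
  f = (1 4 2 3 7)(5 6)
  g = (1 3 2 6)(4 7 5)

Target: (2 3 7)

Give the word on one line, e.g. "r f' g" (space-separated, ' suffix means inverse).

g f r

  after g: (1 3 2 6)(4 7 5)
  after f: (1 7 6 4)(2 5)
  after r: (2 3 7)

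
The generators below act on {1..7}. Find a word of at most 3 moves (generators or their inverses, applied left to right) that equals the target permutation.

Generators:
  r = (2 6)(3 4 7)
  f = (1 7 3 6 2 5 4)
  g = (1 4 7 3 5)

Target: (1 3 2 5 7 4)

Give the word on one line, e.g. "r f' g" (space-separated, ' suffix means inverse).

f r

  after f: (1 7 3 6 2 5 4)
  after r: (1 3 2 5 7 4)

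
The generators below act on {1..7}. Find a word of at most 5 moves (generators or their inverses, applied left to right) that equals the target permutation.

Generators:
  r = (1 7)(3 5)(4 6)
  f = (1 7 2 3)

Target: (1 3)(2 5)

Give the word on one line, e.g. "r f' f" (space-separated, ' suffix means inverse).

f' r f' r

  after f': (1 3 2 7)
  after r: (1 5 3 2)(4 6)
  after f': (1 5 2 3 7)(4 6)
  after r: (1 3)(2 5)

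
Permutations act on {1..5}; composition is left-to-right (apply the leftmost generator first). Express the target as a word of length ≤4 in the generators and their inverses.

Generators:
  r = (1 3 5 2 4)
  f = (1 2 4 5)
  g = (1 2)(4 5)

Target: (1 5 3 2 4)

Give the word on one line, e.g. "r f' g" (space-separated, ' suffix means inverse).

r' g'

  after r': (1 4 2 5 3)
  after g': (1 5 3 2 4)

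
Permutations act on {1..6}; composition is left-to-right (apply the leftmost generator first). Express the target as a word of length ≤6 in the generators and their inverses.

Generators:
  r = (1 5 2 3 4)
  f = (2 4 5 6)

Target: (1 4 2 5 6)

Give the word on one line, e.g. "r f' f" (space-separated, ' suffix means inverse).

r' r' f' r' f

  after r': (1 4 3 2 5)
  after r': (1 3 5 4 2)
  after f': (1 3 4 6 5 2)
  after r': (1 2 4 6)
  after f: (1 4 2 5 6)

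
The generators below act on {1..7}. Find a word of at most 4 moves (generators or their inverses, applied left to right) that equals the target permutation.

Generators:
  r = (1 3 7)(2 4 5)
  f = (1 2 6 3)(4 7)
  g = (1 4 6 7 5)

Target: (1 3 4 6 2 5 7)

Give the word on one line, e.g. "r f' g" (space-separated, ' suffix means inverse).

f' g'

  after f': (1 3 6 2)(4 7)
  after g': (1 3 4 6 2 5 7)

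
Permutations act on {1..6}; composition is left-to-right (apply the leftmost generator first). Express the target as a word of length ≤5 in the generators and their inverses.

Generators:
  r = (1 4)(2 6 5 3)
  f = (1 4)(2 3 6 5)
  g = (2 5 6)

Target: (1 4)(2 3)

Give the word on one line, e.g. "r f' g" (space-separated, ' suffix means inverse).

  after r': (1 4)(2 3 5 6)
  after r': (2 5)(3 6)
  after g': (3 5 6)
  after f: (1 4)(2 3)

r' r' g' f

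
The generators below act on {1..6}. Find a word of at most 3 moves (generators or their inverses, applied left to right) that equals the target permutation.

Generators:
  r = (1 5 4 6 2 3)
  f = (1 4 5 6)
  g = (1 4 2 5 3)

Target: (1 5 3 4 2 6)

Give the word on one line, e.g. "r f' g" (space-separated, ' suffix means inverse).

r' g'

  after r': (1 3 2 6 4 5)
  after g': (1 5 3 4 2 6)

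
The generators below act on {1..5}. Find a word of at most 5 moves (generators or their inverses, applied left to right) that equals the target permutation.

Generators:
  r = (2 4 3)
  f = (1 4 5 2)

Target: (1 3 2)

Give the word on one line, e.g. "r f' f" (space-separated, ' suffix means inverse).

r r f' r' f'

  after r: (2 4 3)
  after r: (2 3 4)
  after f': (1 2 3)(4 5)
  after r': (1 3)(2 4 5)
  after f': (1 3 2)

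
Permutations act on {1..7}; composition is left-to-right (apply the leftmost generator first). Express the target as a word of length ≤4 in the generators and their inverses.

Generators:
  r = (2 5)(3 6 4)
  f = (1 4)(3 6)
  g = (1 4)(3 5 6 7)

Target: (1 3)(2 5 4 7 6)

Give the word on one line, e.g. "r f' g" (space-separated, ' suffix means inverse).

  after r: (2 5)(3 6 4)
  after r: (3 4 6)
  after g: (1 4 7 3)(5 6)
  after r: (1 3)(2 5 4 7 6)

r r g r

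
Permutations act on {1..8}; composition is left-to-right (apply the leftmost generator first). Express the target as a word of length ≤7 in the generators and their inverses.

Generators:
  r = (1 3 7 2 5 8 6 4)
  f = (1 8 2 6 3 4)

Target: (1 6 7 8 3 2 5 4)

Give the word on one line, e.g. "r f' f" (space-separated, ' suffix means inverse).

f f r r r

  after f: (1 8 2 6 3 4)
  after f: (1 2 3)(4 8 6)
  after r: (1 5 8 4 6)(2 7)
  after r: (1 8)(3 7 5 6)
  after r: (1 6 7 8 3 2 5 4)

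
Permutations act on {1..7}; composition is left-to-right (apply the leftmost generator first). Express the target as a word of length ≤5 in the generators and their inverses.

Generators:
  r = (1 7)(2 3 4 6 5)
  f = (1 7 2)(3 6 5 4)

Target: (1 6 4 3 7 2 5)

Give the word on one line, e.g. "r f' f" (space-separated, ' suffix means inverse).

r f r' f'

  after r: (1 7)(2 3 4 6 5)
  after f: (1 2 6 4 5)
  after r': (1 5 7)(2 4 6 3)
  after f': (1 6 4 3 7 2 5)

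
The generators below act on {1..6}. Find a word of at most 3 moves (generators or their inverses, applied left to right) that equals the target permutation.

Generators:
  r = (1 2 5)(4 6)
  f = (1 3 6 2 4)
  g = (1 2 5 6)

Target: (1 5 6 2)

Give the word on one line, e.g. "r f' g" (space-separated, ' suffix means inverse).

g r' r'

  after g: (1 2 5 6)
  after r': (4 6 5)
  after r': (1 5 6 2)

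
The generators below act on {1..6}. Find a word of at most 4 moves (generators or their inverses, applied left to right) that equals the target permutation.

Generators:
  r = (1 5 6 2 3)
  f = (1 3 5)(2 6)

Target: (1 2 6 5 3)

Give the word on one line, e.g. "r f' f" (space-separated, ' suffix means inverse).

f' r f

  after f': (1 5 3)(2 6)
  after r: (1 6 3 5)
  after f: (1 2 6 5 3)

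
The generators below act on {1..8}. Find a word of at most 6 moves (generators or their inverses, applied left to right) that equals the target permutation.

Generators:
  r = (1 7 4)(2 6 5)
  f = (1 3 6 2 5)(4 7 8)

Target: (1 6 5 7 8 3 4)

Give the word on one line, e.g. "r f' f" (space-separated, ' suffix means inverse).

  after f': (1 5 2 6 3)(4 8 7)
  after r': (1 6 3 4 8)
  after f: (1 2 5)(3 7 8)
  after r': (1 5 4 7 8 3)(2 6)
  after r': (1 6 5 7 8 3 4)

f' r' f r' r'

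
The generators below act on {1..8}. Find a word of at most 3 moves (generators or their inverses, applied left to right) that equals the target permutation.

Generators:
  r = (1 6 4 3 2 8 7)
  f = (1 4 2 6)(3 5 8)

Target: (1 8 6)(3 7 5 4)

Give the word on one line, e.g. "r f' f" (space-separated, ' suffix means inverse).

r' f' r'

  after r': (1 7 8 2 3 4 6)
  after f': (1 7 5 3)(2 8 4)
  after r': (1 8 6)(3 7 5 4)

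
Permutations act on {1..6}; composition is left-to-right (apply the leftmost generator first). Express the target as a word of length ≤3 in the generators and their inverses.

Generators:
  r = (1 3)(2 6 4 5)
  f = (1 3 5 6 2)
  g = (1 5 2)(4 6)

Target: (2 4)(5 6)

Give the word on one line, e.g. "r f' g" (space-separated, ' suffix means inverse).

r r

  after r: (1 3)(2 6 4 5)
  after r: (2 4)(5 6)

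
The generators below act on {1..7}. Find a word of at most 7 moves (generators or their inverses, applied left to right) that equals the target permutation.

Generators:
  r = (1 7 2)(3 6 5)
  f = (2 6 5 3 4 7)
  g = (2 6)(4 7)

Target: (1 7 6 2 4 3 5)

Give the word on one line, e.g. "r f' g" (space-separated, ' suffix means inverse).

f' f' r g g

  after f': (2 7 4 3 5 6)
  after f': (2 4 5)(3 6 7)
  after r: (1 7 6 2 4 3 5)
  after g: (1 4 3 5)(2 7)
  after g: (1 7 6 2 4 3 5)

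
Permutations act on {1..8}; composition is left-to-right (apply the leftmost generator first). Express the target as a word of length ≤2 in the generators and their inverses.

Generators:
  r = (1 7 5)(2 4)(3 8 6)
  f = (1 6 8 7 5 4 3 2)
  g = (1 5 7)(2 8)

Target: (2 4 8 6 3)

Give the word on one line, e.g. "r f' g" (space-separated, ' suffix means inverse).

r g

  after r: (1 7 5)(2 4)(3 8 6)
  after g: (2 4 8 6 3)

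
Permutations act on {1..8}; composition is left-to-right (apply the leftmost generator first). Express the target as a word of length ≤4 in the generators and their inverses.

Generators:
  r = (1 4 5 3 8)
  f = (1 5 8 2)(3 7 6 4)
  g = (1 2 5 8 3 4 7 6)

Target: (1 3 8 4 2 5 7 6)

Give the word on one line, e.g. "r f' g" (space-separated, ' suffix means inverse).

  after r': (1 8 3 5 4)
  after g: (1 3 8 4 2 5 7 6)

r' g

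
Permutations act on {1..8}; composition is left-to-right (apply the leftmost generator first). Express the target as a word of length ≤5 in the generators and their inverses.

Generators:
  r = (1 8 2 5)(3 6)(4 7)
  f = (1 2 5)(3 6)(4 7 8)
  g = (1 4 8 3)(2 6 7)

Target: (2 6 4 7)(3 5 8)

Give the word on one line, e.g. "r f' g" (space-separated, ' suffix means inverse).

  after f': (1 5 2)(3 6)(4 8 7)
  after g': (1 5 7)(2 3)(6 8)
  after f: (2 6 4 7)(3 5 8)

f' g' f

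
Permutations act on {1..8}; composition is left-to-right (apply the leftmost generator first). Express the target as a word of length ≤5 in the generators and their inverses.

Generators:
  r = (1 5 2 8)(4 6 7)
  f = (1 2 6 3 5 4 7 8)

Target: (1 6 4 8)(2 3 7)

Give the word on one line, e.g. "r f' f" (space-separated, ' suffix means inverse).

r' f r f r

  after r': (1 8 2 5)(4 7 6)
  after f: (2 4 8 6 7 3 5)
  after r: (1 5 8 7 3 2 6 4)
  after f: (1 4 2 3 6 7 5)
  after r: (1 6 4 8)(2 3 7)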